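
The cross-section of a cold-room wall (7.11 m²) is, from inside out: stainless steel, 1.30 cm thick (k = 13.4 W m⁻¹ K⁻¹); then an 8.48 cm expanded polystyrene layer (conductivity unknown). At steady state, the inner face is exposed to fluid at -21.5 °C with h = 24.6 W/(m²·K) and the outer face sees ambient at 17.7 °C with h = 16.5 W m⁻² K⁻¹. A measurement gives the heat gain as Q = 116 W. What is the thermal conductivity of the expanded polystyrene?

k = 0.0369 W/m·K

ΣR = ΔT/Q = |-21.5 − 17.7|/116 = 0.3379 K/W
Known resistances:
  R_conv,in = 1/(hA) = 1/(24.6·7.11) = 0.005717 K/W
  R_stainless steel = L/(kA) = 0.0130/(13.4·7.11) = 1.364×10^-4 K/W
  R_conv,out = 1/(hA) = 1/(16.5·7.11) = 0.008524 K/W
R_expanded polystyrene = ΣR − ΣR_known = 0.3379 − 0.01438 = 0.3235 K/W
L/(kA) = 0.3235 ⇒ k = 0.0848/(0.3235·7.11) = 0.0369 W/m·K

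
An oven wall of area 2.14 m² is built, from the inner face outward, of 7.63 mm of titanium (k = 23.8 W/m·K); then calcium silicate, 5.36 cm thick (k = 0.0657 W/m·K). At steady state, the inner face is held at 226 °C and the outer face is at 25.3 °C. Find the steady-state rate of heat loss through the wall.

Q = 526 W

Series thermal resistances, inner to outer:
  R_titanium = L/(kA) = 0.00763/(23.8·2.14) = 1.498×10^-4 K/W
  R_calcium silicate = L/(kA) = 0.0536/(0.0657·2.14) = 0.3812 K/W
ΣR = 1.498×10^-4 + 0.3812 = 0.3813 K/W
Q = ΔT/ΣR = (226 °C − 25.3 °C)/0.3813 = 526 W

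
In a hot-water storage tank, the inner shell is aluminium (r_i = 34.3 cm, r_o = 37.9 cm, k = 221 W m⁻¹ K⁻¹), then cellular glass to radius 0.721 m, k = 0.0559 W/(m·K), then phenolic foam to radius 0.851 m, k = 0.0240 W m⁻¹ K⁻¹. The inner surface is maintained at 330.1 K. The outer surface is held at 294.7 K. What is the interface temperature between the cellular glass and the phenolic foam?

T = 304.7 K

Treat each layer as a resistance in series:
  R_aluminium = (1/0.343 − 1/0.379)/(4πk) = 0.2769/(4π·221) = 9.972×10^-5 K/W
  R_cellular glass = (1/0.379 − 1/0.721)/(4πk) = 1.252/(4π·0.0559) = 1.782 K/W
  R_phenolic foam = (1/0.721 − 1/0.851)/(4πk) = 0.2119/(4π·0.0240) = 0.7025 K/W
ΣR = 9.972×10^-5 + 1.782 + 0.7025 = 2.485 K/W
Q = ΔT/ΣR = (330.1 K − 294.7 K)/2.485 = 14.25 W
From the inner boundary to the cellular glass/phenolic foam interface, ΣR_partial = 1.782 K/W.
T_interface = T_in − Q·ΣR_partial = 330.1 K − (14.25)(1.782) = 304.7 K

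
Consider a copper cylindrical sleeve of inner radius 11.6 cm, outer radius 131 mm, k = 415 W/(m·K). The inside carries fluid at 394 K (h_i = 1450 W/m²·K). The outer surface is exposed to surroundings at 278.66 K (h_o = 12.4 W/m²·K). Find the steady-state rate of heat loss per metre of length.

Resistance network (inner→outer):
  R'_conv,in = 1/(2πr h) = 1/(2π·0.116·1450) = 9.462×10^-4 m·K/W
  R'_copper = ln(0.131/0.116)/(2πk) = 0.1216/(2π·415) = 4.664×10^-5 m·K/W
  R'_conv,out = 1/(2πr h) = 1/(2π·0.131·12.4) = 0.09798 m·K/W
ΣR = 9.462×10^-4 + 4.664×10^-5 + 0.09798 = 0.09897 m·K/W
Q' = ΔT/ΣR = (394 K − 278.66 K)/0.09897 = 1170 W/m

Q' = 1170 W/m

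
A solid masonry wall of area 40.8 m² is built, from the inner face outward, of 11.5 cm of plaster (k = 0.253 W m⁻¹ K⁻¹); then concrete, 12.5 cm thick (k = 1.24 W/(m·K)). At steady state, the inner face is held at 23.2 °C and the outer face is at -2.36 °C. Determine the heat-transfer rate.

Q = 1880 W

Resistance network (inner→outer):
  R_plaster = L/(kA) = 0.115/(0.253·40.8) = 0.01114 K/W
  R_concrete = L/(kA) = 0.125/(1.24·40.8) = 0.002471 K/W
ΣR = 0.01114 + 0.002471 = 0.01361 K/W
Q = ΔT/ΣR = (23.2 °C − -2.36 °C)/0.01361 = 1880 W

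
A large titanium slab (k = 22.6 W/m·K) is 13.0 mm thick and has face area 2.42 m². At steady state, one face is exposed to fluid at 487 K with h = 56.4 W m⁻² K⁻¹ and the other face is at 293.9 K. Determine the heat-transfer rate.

Q = 25.5 kW

Treat each layer as a resistance in series:
  R_conv,in = 1/(hA) = 1/(56.4·2.42) = 0.007327 K/W
  R_titanium = L/(kA) = 0.0130/(22.6·2.42) = 2.377×10^-4 K/W
ΣR = 0.007327 + 2.377×10^-4 = 0.007565 K/W
Q = ΔT/ΣR = (487 K − 293.9 K)/0.007565 = 25500 W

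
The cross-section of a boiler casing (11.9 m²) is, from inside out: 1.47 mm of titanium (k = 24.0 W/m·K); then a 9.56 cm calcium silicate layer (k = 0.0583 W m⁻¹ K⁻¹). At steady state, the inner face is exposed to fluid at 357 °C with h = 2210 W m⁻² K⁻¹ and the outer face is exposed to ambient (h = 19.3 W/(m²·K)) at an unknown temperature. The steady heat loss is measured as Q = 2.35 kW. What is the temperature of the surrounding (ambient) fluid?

T_out = 22.8 °C

Series resistances:
  R_conv,in = 1/(hA) = 1/(2210·11.9) = 3.802×10^-5 K/W
  R_titanium = L/(kA) = 0.00147/(24.0·11.9) = 5.147×10^-6 K/W
  R_calcium silicate = L/(kA) = 0.0956/(0.0583·11.9) = 0.1378 K/W
  R_conv,out = 1/(hA) = 1/(19.3·11.9) = 0.004354 K/W
ΣR = 0.1422 K/W
ΔT = Q·ΣR = 2350 × 0.1422 = 334.2 K
Heat flows outward, so T_out = T_in − ΔT = 357 − 334.2 = 22.8 °C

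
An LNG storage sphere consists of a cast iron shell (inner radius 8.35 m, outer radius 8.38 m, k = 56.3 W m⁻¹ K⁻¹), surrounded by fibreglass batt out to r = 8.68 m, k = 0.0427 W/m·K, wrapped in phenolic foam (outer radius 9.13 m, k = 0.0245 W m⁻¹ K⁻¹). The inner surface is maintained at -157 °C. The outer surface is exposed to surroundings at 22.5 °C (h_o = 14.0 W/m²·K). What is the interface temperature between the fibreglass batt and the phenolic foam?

T = -104 °C

Resistance network (inner→outer):
  R_cast iron = (1/8.35 − 1/8.38)/(4πk) = 4.287×10^-4/(4π·56.3) = 6.060×10^-7 K/W
  R_fibreglass batt = (1/8.38 − 1/8.68)/(4πk) = 0.004124/(4π·0.0427) = 0.007686 K/W
  R_phenolic foam = (1/8.68 − 1/9.13)/(4πk) = 0.005678/(4π·0.0245) = 0.01844 K/W
  R_conv,out = 1/(4πr²h) = 1/(4π·9.13²·14.0) = 6.819×10^-5 K/W
ΣR = 6.060×10^-7 + 0.007686 + 0.01844 + 6.819×10^-5 = 0.02619 K/W
Q = ΔT/ΣR = (-157 °C − 22.5 °C)/0.02619 = -6854 W
From the inner boundary to the fibreglass batt/phenolic foam interface, ΣR_partial = 0.007687 K/W.
T_interface = T_in − Q·ΣR_partial = -157 °C − (-6854)(0.007687) = -104 °C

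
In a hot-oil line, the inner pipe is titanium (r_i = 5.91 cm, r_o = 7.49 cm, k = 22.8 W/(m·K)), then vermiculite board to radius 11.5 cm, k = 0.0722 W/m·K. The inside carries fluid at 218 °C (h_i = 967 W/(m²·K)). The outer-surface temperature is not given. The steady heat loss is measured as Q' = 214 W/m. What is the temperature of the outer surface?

T_out = 14.8 °C

Series resistances:
  R'_conv,in = 1/(2πr h) = 1/(2π·0.0591·967) = 0.002785 m·K/W
  R'_titanium = ln(0.0749/0.0591)/(2πk) = 0.2369/(2π·22.8) = 0.001654 m·K/W
  R'_vermiculite board = ln(0.115/0.0749)/(2πk) = 0.4288/(2π·0.0722) = 0.9452 m·K/W
ΣR = 0.9496 m·K/W
ΔT = Q'·ΣR = 214 × 0.9496 = 203.2 K
Heat flows outward, so T_out = T_in − ΔT = 218 − 203.2 = 14.8 °C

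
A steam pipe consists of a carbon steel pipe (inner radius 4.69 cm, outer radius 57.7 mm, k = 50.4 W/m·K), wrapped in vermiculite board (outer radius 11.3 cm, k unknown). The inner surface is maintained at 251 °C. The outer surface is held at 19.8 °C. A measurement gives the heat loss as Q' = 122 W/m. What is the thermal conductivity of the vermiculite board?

ΣR = ΔT/Q' = |251 − 19.8|/122 = 1.895 m·K/W
Known resistances:
  R'_carbon steel = ln(0.0577/0.0469)/(2πk) = 0.2072/(2π·50.4) = 6.544×10^-4 m·K/W
R_vermiculite board = ΣR − ΣR_known = 1.895 − 6.544×10^-4 = 1.894 m·K/W
ln(r₂/r₁)/(2πk) = 1.894 ⇒ k = 0.6721/(2π·1.894) = 0.0565 W/m·K

k = 0.0565 W/m·K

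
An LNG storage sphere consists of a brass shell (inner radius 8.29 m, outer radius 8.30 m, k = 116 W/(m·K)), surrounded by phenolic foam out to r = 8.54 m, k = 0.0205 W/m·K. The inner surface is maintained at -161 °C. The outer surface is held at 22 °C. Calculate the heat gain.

Treat each layer as a resistance in series:
  R_brass = (1/8.29 − 1/8.30)/(4πk) = 1.453×10^-4/(4π·116) = 9.970×10^-8 K/W
  R_phenolic foam = (1/8.30 − 1/8.54)/(4πk) = 0.003386/(4π·0.0205) = 0.01314 K/W
ΣR = 9.970×10^-8 + 0.01314 = 0.01314 K/W
Q = ΔT/ΣR = (-161 °C − 22 °C)/0.01314 = -13900 W
(Negative Q ⇒ heat flows inward; heat gain = 13900 W.)

Q = 13900 W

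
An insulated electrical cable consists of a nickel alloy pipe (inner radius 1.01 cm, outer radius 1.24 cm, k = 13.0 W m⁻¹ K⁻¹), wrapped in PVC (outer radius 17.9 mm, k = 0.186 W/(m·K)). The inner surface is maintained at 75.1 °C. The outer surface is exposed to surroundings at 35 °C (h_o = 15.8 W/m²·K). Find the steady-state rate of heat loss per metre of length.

Resistance network (inner→outer):
  R'_nickel alloy = ln(0.0124/0.0101)/(2πk) = 0.2052/(2π·13.0) = 0.002512 m·K/W
  R'_PVC = ln(0.0179/0.0124)/(2πk) = 0.3671/(2π·0.186) = 0.3141 m·K/W
  R'_conv,out = 1/(2πr h) = 1/(2π·0.0179·15.8) = 0.5627 m·K/W
ΣR = 0.002512 + 0.3141 + 0.5627 = 0.8793 m·K/W
Q' = ΔT/ΣR = (75.1 °C − 35 °C)/0.8793 = 45.6 W/m

Q' = 45.6 W/m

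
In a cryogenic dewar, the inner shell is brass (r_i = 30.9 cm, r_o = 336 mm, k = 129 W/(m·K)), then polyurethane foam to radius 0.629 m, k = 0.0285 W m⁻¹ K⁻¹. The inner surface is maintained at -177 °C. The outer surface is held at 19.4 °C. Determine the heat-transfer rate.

Resistance network (inner→outer):
  R_brass = (1/0.309 − 1/0.336)/(4πk) = 0.2601/(4π·129) = 1.604×10^-4 K/W
  R_polyurethane foam = (1/0.336 − 1/0.629)/(4πk) = 1.386/(4π·0.0285) = 3.871 K/W
ΣR = 1.604×10^-4 + 3.871 = 3.871 K/W
Q = ΔT/ΣR = (-177 °C − 19.4 °C)/3.871 = -50.7 W
(Negative Q ⇒ heat flows inward; heat gain = 50.7 W.)

Q = 50.7 W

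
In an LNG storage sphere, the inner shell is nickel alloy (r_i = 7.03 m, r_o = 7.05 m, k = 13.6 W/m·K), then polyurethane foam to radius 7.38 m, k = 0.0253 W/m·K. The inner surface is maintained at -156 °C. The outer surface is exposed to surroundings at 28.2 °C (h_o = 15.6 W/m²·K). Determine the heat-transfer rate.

Series thermal resistances, inner to outer:
  R_nickel alloy = (1/7.03 − 1/7.05)/(4πk) = 4.035×10^-4/(4π·13.6) = 2.361×10^-6 K/W
  R_polyurethane foam = (1/7.05 − 1/7.38)/(4πk) = 0.006343/(4π·0.0253) = 0.01995 K/W
  R_conv,out = 1/(4πr²h) = 1/(4π·7.38²·15.6) = 9.366×10^-5 K/W
ΣR = 2.361×10^-6 + 0.01995 + 9.366×10^-5 = 0.02005 K/W
Q = ΔT/ΣR = (-156 °C − 28.2 °C)/0.02005 = -9190 W
(Negative Q ⇒ heat flows inward; heat gain = 9190 W.)

Q = 9.19 kW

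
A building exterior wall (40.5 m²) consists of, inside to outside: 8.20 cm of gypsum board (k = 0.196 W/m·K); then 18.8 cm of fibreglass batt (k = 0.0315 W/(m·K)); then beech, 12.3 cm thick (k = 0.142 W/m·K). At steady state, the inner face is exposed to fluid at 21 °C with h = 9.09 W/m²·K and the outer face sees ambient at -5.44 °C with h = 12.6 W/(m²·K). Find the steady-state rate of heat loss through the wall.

Treat each layer as a resistance in series:
  R_conv,in = 1/(hA) = 1/(9.09·40.5) = 0.002716 K/W
  R_gypsum board = L/(kA) = 0.0820/(0.196·40.5) = 0.01033 K/W
  R_fibreglass batt = L/(kA) = 0.188/(0.0315·40.5) = 0.1474 K/W
  R_beech = L/(kA) = 0.123/(0.142·40.5) = 0.02139 K/W
  R_conv,out = 1/(hA) = 1/(12.6·40.5) = 0.001960 K/W
ΣR = 0.002716 + 0.01033 + 0.1474 + 0.02139 + 0.001960 = 0.1838 K/W
Q = ΔT/ΣR = (21 °C − -5.44 °C)/0.1838 = 144 W

Q = 144 W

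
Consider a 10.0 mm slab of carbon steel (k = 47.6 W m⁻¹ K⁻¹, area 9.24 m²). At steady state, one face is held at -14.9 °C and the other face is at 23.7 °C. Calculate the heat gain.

Q = kA·ΔT/L = 47.6 × 9.24 × |-14.9 °C − 23.7 °C| / 0.0100 = 1.70×10^6 W

Q = 1700 kW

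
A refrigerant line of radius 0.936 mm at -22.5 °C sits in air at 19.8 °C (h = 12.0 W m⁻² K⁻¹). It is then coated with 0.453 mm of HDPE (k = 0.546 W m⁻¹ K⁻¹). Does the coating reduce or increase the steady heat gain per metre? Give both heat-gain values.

increases: 2.99 → 4.38 W/m

Critical radius for a cylinder: r_cr = k/h = 0.0455 m = 4.55 cm.
Outer radius after coating: r₂ = 9.36×10^-4 + 4.53×10^-4 = 0.001389 m.
Since r₁ < r_cr and r₂ ≤ r_cr, the coating moves toward the maximum at r_cr — heat gain rises.
Bare: R = 1/(2πr₁h) = 14.17 m·K/W; Q = 42.3/14.17 = 2.99 W/m.
Coated: R = R_cond + R_conv = 9.664 m·K/W; Q = 42.3/9.664 = 4.38 W/m.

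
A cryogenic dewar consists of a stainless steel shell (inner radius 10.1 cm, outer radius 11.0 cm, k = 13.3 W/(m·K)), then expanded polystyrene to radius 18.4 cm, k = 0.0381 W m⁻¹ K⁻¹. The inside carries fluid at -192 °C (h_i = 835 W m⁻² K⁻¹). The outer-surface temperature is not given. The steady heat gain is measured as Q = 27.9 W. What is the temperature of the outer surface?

Sum the resistances:
  R_conv,in = 1/(4πr²h) = 1/(4π·0.101²·835) = 0.009342 K/W
  R_stainless steel = (1/0.101 − 1/0.110)/(4πk) = 0.8101/(4π·13.3) = 0.004847 K/W
  R_expanded polystyrene = (1/0.110 − 1/0.184)/(4πk) = 3.656/(4π·0.0381) = 7.636 K/W
ΣR = 7.651 K/W
ΔT = Q·ΣR = 27.9 × 7.651 = 213.5 K
Heat flows inward, so T_out = T_in + ΔT = -192 + 213.5 = 21.5 °C

T_out = 21.5 °C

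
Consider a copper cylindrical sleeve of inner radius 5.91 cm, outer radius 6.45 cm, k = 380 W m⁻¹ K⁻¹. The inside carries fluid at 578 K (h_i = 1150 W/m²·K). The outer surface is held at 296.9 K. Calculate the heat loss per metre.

Q' = 118 kW/m

Series thermal resistances, inner to outer:
  R'_conv,in = 1/(2πr h) = 1/(2π·0.0591·1150) = 0.002342 m·K/W
  R'_copper = ln(0.0645/0.0591)/(2πk) = 0.08743/(2π·380) = 3.662×10^-5 m·K/W
ΣR = 0.002342 + 3.662×10^-5 = 0.002379 m·K/W
Q' = ΔT/ΣR = (578 K − 296.9 K)/0.002379 = 1.18×10^5 W/m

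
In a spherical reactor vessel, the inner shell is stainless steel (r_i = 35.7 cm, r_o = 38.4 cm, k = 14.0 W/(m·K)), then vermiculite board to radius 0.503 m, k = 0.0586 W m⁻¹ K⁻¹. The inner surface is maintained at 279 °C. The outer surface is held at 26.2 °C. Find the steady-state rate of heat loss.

Treat each layer as a resistance in series:
  R_stainless steel = (1/0.357 − 1/0.384)/(4πk) = 0.1970/(4π·14.0) = 0.001120 K/W
  R_vermiculite board = (1/0.384 − 1/0.503)/(4πk) = 0.6161/(4π·0.0586) = 0.8366 K/W
ΣR = 0.001120 + 0.8366 = 0.8377 K/W
Q = ΔT/ΣR = (279 °C − 26.2 °C)/0.8377 = 302 W

Q = 302 W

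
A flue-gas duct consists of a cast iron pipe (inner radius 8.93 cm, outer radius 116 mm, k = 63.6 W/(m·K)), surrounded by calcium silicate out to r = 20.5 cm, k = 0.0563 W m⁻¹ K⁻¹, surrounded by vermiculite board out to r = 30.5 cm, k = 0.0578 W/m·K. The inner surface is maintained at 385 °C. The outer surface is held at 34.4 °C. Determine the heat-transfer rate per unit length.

Resistance network (inner→outer):
  R'_cast iron = ln(0.116/0.0893)/(2πk) = 0.2616/(2π·63.6) = 6.546×10^-4 m·K/W
  R'_calcium silicate = ln(0.205/0.116)/(2πk) = 0.5694/(2π·0.0563) = 1.610 m·K/W
  R'_vermiculite board = ln(0.305/0.205)/(2πk) = 0.3973/(2π·0.0578) = 1.094 m·K/W
ΣR = 6.546×10^-4 + 1.610 + 1.094 = 2.705 m·K/W
Q' = ΔT/ΣR = (385 °C − 34.4 °C)/2.705 = 130 W/m

Q' = 130 W/m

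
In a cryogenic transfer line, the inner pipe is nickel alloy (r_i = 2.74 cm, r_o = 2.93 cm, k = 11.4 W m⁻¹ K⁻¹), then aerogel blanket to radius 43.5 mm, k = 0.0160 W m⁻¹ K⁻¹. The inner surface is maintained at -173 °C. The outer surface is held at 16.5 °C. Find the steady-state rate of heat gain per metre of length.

Q' = 48.2 W/m

Treat each layer as a resistance in series:
  R'_nickel alloy = ln(0.0293/0.0274)/(2πk) = 0.06704/(2π·11.4) = 9.360×10^-4 m·K/W
  R'_aerogel blanket = ln(0.0435/0.0293)/(2πk) = 0.3952/(2π·0.0160) = 3.931 m·K/W
ΣR = 9.360×10^-4 + 3.931 = 3.932 m·K/W
Q' = ΔT/ΣR = (-173 °C − 16.5 °C)/3.932 = -48.2 W/m
(Negative Q' ⇒ heat flows inward; heat gain = 48.2 W/m.)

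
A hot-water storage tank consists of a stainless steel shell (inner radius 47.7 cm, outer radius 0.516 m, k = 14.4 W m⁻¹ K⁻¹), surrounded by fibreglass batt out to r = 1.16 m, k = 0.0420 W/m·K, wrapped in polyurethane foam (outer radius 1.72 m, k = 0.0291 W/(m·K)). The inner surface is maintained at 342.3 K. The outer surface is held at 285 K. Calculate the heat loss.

Treat each layer as a resistance in series:
  R_stainless steel = (1/0.477 − 1/0.516)/(4πk) = 0.1585/(4π·14.4) = 8.756×10^-4 K/W
  R_fibreglass batt = (1/0.516 − 1/1.16)/(4πk) = 1.076/(4π·0.0420) = 2.039 K/W
  R_polyurethane foam = (1/1.16 − 1/1.72)/(4πk) = 0.2807/(4π·0.0291) = 0.7675 K/W
ΣR = 8.756×10^-4 + 2.039 + 0.7675 = 2.807 K/W
Q = ΔT/ΣR = (342.3 K − 285 K)/2.807 = 20.4 W

Q = 20.4 W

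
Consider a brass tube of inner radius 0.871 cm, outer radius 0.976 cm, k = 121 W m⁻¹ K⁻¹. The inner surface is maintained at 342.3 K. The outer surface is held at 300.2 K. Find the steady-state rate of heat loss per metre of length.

Q' = 2.81×10^5 W/m

Q' = 2πk·ΔT/ln(r₂/r₁) = 2π × 121 × 42.1 / ln(0.00976/0.00871) = 2.81×10^5 W/m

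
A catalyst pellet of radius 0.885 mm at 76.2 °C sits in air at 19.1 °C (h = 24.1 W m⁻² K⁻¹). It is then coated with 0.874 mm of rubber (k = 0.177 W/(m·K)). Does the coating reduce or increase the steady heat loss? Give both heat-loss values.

Critical radius for a sphere: r_cr = 2k/h = 0.0147 m = 1.47 cm.
Outer radius after coating: r₂ = 8.85×10^-4 + 8.74×10^-4 = 0.001759 m.
Since r₁ < r_cr and r₂ ≤ r_cr, the coating moves toward the maximum at r_cr — heat loss rises.
Bare: R = 1/(4πr₁²h) = 4216 K/W; Q = 57.1/4216 = 0.0135 W.
Coated: R = R_cond + R_conv = 1320 K/W; Q = 57.1/1320 = 0.0433 W.

increases: 0.0135 → 0.0433 W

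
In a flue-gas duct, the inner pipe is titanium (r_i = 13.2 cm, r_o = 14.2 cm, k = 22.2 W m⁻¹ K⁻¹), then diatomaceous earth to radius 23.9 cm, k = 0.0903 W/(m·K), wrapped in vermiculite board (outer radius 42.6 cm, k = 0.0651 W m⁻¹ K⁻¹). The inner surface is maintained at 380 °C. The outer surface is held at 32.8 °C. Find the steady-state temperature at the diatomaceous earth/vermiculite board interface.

T = 243 °C

Series thermal resistances, inner to outer:
  R'_titanium = ln(0.142/0.132)/(2πk) = 0.07303/(2π·22.2) = 5.235×10^-4 m·K/W
  R'_diatomaceous earth = ln(0.239/0.142)/(2πk) = 0.5206/(2π·0.0903) = 0.9176 m·K/W
  R'_vermiculite board = ln(0.426/0.239)/(2πk) = 0.5780/(2π·0.0651) = 1.413 m·K/W
ΣR = 5.235×10^-4 + 0.9176 + 1.413 = 2.331 m·K/W
Q' = ΔT/ΣR = (380 °C − 32.8 °C)/2.331 = 148.9 W/m
From the inner boundary to the diatomaceous earth/vermiculite board interface, ΣR_partial = 0.9181 m·K/W.
T_interface = T_in − Q'·ΣR_partial = 380 °C − (148.9)(0.9181) = 243 °C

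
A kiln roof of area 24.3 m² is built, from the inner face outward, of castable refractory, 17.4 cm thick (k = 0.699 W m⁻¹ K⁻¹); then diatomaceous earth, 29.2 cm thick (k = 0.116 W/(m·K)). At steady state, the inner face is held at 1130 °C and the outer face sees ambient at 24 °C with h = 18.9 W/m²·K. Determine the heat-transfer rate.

Resistance network (inner→outer):
  R_castable refractory = L/(kA) = 0.174/(0.699·24.3) = 0.01024 K/W
  R_diatomaceous earth = L/(kA) = 0.292/(0.116·24.3) = 0.1036 K/W
  R_conv,out = 1/(hA) = 1/(18.9·24.3) = 0.002177 K/W
ΣR = 0.01024 + 0.1036 + 0.002177 = 0.1160 K/W
Q = ΔT/ΣR = (1130 °C − 24 °C)/0.1160 = 9530 W

Q = 9.53 kW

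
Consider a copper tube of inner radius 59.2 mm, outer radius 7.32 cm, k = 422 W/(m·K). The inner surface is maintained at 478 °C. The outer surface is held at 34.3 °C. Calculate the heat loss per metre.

Q' = 5540 kW/m

Q' = 2πk·ΔT/ln(r₂/r₁) = 2π × 422 × 443.7 / ln(0.0732/0.0592) = 5.54×10^6 W/m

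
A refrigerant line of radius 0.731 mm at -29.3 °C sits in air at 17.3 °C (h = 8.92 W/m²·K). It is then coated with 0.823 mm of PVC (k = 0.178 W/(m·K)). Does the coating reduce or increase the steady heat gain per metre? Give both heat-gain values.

increases: 1.91 → 3.83 W/m

Critical radius for a cylinder: r_cr = k/h = 0.0200 m = 2.00 cm.
Outer radius after coating: r₂ = 7.31×10^-4 + 8.23×10^-4 = 0.001554 m.
Since r₁ < r_cr and r₂ ≤ r_cr, the coating moves toward the maximum at r_cr — heat gain rises.
Bare: R = 1/(2πr₁h) = 24.41 m·K/W; Q = 46.6/24.41 = 1.91 W/m.
Coated: R = R_cond + R_conv = 12.16 m·K/W; Q = 46.6/12.16 = 3.83 W/m.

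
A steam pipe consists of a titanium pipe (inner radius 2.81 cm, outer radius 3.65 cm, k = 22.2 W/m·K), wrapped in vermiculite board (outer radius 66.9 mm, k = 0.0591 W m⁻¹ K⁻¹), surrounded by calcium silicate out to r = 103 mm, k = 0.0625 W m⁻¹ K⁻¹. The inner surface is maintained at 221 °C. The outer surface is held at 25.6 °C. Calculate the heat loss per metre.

Series thermal resistances, inner to outer:
  R'_titanium = ln(0.0365/0.0281)/(2πk) = 0.2615/(2π·22.2) = 0.001875 m·K/W
  R'_vermiculite board = ln(0.0669/0.0365)/(2πk) = 0.6059/(2π·0.0591) = 1.632 m·K/W
  R'_calcium silicate = ln(0.103/0.0669)/(2πk) = 0.4315/(2π·0.0625) = 1.099 m·K/W
ΣR = 0.001875 + 1.632 + 1.099 = 2.733 m·K/W
Q' = ΔT/ΣR = (221 °C − 25.6 °C)/2.733 = 71.5 W/m

Q' = 71.5 W/m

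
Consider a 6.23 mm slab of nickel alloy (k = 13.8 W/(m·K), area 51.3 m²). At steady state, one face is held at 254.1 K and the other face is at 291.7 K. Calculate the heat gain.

Q = 4.27×10^6 W

Q = kA·ΔT/L = 13.8 × 51.3 × |254.1 K − 291.7 K| / 0.00623 = 4.27×10^6 W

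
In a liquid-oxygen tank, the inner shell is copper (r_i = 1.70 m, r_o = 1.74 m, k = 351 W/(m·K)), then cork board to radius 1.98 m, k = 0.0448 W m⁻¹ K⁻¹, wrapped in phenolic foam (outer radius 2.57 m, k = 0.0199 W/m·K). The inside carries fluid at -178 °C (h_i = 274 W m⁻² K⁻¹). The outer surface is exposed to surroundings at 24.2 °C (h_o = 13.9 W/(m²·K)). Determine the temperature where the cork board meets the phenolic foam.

Treat each layer as a resistance in series:
  R_conv,in = 1/(4πr²h) = 1/(4π·1.70²·274) = 1.005×10^-4 K/W
  R_copper = (1/1.70 − 1/1.74)/(4πk) = 0.01352/(4π·351) = 3.066×10^-6 K/W
  R_cork board = (1/1.74 − 1/1.98)/(4πk) = 0.06966/(4π·0.0448) = 0.1237 K/W
  R_phenolic foam = (1/1.98 − 1/2.57)/(4πk) = 0.1159/(4π·0.0199) = 0.4637 K/W
  R_conv,out = 1/(4πr²h) = 1/(4π·2.57²·13.9) = 8.668×10^-4 K/W
ΣR = 1.005×10^-4 + 3.066×10^-6 + 0.1237 + 0.4637 + 8.668×10^-4 = 0.5884 K/W
Q = ΔT/ΣR = (-178 °C − 24.2 °C)/0.5884 = -343.6 W
From the inner boundary to the cork board/phenolic foam interface, ΣR_partial = 0.1238 K/W.
T_interface = T_in − Q·ΣR_partial = -178 °C − (-343.6)(0.1238) = -135 °C

T = -135 °C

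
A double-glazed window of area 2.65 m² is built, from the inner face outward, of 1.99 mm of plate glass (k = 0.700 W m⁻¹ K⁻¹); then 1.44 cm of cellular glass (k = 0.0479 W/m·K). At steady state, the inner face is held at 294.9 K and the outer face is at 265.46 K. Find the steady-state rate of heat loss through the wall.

Q = 257 W

Treat each layer as a resistance in series:
  R_plate glass = L/(kA) = 0.00199/(0.700·2.65) = 0.001073 K/W
  R_cellular glass = L/(kA) = 0.0144/(0.0479·2.65) = 0.1134 K/W
ΣR = 0.001073 + 0.1134 = 0.1145 K/W
Q = ΔT/ΣR = (294.9 K − 265.46 K)/0.1145 = 257 W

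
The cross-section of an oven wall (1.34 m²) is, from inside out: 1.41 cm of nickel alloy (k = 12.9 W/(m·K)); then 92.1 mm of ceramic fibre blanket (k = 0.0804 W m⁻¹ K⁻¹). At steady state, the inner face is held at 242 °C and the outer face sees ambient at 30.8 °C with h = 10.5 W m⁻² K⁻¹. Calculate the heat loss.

Series thermal resistances, inner to outer:
  R_nickel alloy = L/(kA) = 0.0141/(12.9·1.34) = 8.157×10^-4 K/W
  R_ceramic fibre blanket = L/(kA) = 0.0921/(0.0804·1.34) = 0.8549 K/W
  R_conv,out = 1/(hA) = 1/(10.5·1.34) = 0.07107 K/W
ΣR = 8.157×10^-4 + 0.8549 + 0.07107 = 0.9268 K/W
Q = ΔT/ΣR = (242 °C − 30.8 °C)/0.9268 = 228 W

Q = 228 W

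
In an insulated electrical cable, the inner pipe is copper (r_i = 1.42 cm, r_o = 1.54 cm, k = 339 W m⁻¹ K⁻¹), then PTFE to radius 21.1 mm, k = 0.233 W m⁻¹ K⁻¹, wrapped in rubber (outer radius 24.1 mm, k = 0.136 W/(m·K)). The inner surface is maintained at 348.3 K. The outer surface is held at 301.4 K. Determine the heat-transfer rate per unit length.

Q' = 127 W/m

Series thermal resistances, inner to outer:
  R'_copper = ln(0.0154/0.0142)/(2πk) = 0.08113/(2π·339) = 3.809×10^-5 m·K/W
  R'_PTFE = ln(0.0211/0.0154)/(2πk) = 0.3149/(2π·0.233) = 0.2151 m·K/W
  R'_rubber = ln(0.0241/0.0211)/(2πk) = 0.1329/(2π·0.136) = 0.1556 m·K/W
ΣR = 3.809×10^-5 + 0.2151 + 0.1556 = 0.3707 m·K/W
Q' = ΔT/ΣR = (348.3 K − 301.4 K)/0.3707 = 127 W/m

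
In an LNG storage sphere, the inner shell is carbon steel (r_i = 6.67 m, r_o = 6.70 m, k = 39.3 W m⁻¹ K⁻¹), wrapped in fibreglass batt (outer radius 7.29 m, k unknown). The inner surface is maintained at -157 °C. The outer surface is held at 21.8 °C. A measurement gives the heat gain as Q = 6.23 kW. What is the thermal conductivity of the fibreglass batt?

ΣR = ΔT/Q = |-157 − 21.8|/6230 = 0.02870 K/W
Known resistances:
  R_carbon steel = (1/6.67 − 1/6.70)/(4πk) = 6.713×10^-4/(4π·39.3) = 1.359×10^-6 K/W
R_fibreglass batt = ΣR − ΣR_known = 0.02870 − 1.359×10^-6 = 0.02870 K/W
(1/r₁−1/r₂)/(4πk) = 0.02870 ⇒ k = 0.01208/(4π·0.02870) = 0.0335 W/m·K

k = 0.0335 W/m·K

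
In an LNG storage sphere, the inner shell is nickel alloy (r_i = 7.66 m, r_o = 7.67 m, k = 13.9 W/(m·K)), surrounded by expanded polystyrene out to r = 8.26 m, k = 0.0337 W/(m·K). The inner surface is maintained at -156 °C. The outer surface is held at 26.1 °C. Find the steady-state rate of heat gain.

Q = 8.28 kW

Treat each layer as a resistance in series:
  R_nickel alloy = (1/7.66 − 1/7.67)/(4πk) = 1.702×10^-4/(4π·13.9) = 9.744×10^-7 K/W
  R_expanded polystyrene = (1/7.67 − 1/8.26)/(4πk) = 0.009313/(4π·0.0337) = 0.02199 K/W
ΣR = 9.744×10^-7 + 0.02199 = 0.02199 K/W
Q = ΔT/ΣR = (-156 °C − 26.1 °C)/0.02199 = -8280 W
(Negative Q ⇒ heat flows inward; heat gain = 8280 W.)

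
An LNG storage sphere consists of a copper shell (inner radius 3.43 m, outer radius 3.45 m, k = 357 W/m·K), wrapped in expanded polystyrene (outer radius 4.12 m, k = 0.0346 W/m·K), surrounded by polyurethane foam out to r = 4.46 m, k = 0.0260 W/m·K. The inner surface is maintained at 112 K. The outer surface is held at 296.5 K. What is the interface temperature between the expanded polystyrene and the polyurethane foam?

Series thermal resistances, inner to outer:
  R_copper = (1/3.43 − 1/3.45)/(4πk) = 0.001690/(4π·357) = 3.767×10^-7 K/W
  R_expanded polystyrene = (1/3.45 − 1/4.12)/(4πk) = 0.04714/(4π·0.0346) = 0.1084 K/W
  R_polyurethane foam = (1/4.12 − 1/4.46)/(4πk) = 0.01850/(4π·0.0260) = 0.05663 K/W
ΣR = 3.767×10^-7 + 0.1084 + 0.05663 = 0.1650 K/W
Q = ΔT/ΣR = (112 K − 296.5 K)/0.1650 = -1118 W
From the inner boundary to the expanded polystyrene/polyurethane foam interface, ΣR_partial = 0.1084 K/W.
T_interface = T_in − Q·ΣR_partial = 112 K − (-1118)(0.1084) = 233.2 K

T = 233.2 K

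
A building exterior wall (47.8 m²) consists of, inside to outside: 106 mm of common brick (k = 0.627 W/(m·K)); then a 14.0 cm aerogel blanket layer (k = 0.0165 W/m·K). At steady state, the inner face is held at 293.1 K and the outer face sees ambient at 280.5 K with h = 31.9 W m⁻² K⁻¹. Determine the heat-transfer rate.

Series thermal resistances, inner to outer:
  R_common brick = L/(kA) = 0.106/(0.627·47.8) = 0.003537 K/W
  R_aerogel blanket = L/(kA) = 0.140/(0.0165·47.8) = 0.1775 K/W
  R_conv,out = 1/(hA) = 1/(31.9·47.8) = 6.558×10^-4 K/W
ΣR = 0.003537 + 0.1775 + 6.558×10^-4 = 0.1817 K/W
Q = ΔT/ΣR = (293.1 K − 280.5 K)/0.1817 = 69.3 W

Q = 69.3 W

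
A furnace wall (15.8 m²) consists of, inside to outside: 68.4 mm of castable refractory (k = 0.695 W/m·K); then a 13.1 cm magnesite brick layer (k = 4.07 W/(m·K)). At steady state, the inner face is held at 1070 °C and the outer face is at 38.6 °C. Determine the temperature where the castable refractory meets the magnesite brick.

T = 293 °C

Series thermal resistances, inner to outer:
  R_castable refractory = L/(kA) = 0.0684/(0.695·15.8) = 0.006229 K/W
  R_magnesite brick = L/(kA) = 0.131/(4.07·15.8) = 0.002037 K/W
ΣR = 0.006229 + 0.002037 = 0.008266 K/W
Q = ΔT/ΣR = (1070 °C − 38.6 °C)/0.008266 = 1.248×10^5 W
From the inner boundary to the castable refractory/magnesite brick interface, ΣR_partial = 0.006229 K/W.
T_interface = T_in − Q·ΣR_partial = 1070 °C − (1.248×10^5)(0.006229) = 293 °C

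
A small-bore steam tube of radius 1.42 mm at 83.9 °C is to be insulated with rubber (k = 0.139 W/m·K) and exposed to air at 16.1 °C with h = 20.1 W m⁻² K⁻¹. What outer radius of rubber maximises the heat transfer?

For a cylinder, r_cr = k_ins/h = 0.139/20.1 = 0.00692 m = 0.692 cm

r_cr = 0.692 cm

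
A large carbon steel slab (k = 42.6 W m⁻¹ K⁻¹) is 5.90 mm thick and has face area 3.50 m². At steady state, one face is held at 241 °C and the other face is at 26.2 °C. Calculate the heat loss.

Q = 5430 kW

Q = kA·ΔT/L = 42.6 × 3.50 × |241 °C − 26.2 °C| / 0.00590 = 5.43×10^6 W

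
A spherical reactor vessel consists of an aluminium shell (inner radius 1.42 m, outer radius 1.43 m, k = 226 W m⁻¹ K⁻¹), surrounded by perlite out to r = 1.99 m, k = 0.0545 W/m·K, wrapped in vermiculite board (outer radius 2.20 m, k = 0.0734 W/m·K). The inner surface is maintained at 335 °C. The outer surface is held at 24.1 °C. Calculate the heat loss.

Series thermal resistances, inner to outer:
  R_aluminium = (1/1.42 − 1/1.43)/(4πk) = 0.004925/(4π·226) = 1.734×10^-6 K/W
  R_perlite = (1/1.43 − 1/1.99)/(4πk) = 0.1968/(4π·0.0545) = 0.2873 K/W
  R_vermiculite board = (1/1.99 − 1/2.20)/(4πk) = 0.04797/(4π·0.0734) = 0.05200 K/W
ΣR = 1.734×10^-6 + 0.2873 + 0.05200 = 0.3393 K/W
Q = ΔT/ΣR = (335 °C − 24.1 °C)/0.3393 = 916 W

Q = 916 W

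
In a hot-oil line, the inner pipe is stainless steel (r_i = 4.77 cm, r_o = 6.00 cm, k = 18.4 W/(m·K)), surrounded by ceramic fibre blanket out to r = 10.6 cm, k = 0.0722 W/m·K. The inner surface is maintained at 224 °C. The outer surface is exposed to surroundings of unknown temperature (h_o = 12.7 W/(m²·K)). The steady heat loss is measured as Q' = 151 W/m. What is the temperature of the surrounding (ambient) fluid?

Sum the resistances:
  R'_stainless steel = ln(0.0600/0.0477)/(2πk) = 0.2294/(2π·18.4) = 0.001984 m·K/W
  R'_ceramic fibre blanket = ln(0.106/0.0600)/(2πk) = 0.5691/(2π·0.0722) = 1.254 m·K/W
  R'_conv,out = 1/(2πr h) = 1/(2π·0.106·12.7) = 0.1182 m·K/W
ΣR = 1.375 m·K/W
ΔT = Q'·ΣR = 151 × 1.375 = 207.6 K
Heat flows outward, so T_out = T_in − ΔT = 224 − 207.6 = 16.4 °C

T_out = 16.4 °C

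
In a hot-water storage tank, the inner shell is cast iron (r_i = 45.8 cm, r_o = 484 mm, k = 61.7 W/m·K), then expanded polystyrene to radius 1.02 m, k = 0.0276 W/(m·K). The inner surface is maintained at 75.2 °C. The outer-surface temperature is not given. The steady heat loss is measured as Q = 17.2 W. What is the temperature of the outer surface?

T_out = 21.4 °C

Sum the resistances:
  R_cast iron = (1/0.458 − 1/0.484)/(4πk) = 0.1173/(4π·61.7) = 1.513×10^-4 K/W
  R_expanded polystyrene = (1/0.484 − 1/1.02)/(4πk) = 1.086/(4π·0.0276) = 3.130 K/W
ΣR = 3.131 K/W
ΔT = Q·ΣR = 17.2 × 3.131 = 53.85 K
Heat flows outward, so T_out = T_in − ΔT = 75.2 − 53.85 = 21.4 °C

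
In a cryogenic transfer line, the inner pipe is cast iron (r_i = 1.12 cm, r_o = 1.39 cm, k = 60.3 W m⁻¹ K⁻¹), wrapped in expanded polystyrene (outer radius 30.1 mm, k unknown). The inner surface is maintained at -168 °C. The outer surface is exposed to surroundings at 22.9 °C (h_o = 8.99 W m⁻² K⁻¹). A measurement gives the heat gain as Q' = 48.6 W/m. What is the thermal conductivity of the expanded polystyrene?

k = 0.0368 W/m·K

ΣR = ΔT/Q' = |-168 − 22.9|/48.6 = 3.928 m·K/W
Known resistances:
  R'_cast iron = ln(0.0139/0.0112)/(2πk) = 0.2160/(2π·60.3) = 5.700×10^-4 m·K/W
  R'_conv,out = 1/(2πr h) = 1/(2π·0.0301·8.99) = 0.5882 m·K/W
R_expanded polystyrene = ΣR − ΣR_known = 3.928 − 0.5888 = 3.339 m·K/W
ln(r₂/r₁)/(2πk) = 3.339 ⇒ k = 0.7726/(2π·3.339) = 0.0368 W/m·K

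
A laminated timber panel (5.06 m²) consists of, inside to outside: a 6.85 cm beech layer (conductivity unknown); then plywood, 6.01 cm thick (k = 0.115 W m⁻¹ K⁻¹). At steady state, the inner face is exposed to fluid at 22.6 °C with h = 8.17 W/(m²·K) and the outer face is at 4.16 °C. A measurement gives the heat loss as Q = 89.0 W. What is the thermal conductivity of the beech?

ΣR = ΔT/Q = |22.6 − 4.16|/89.0 = 0.2072 K/W
Known resistances:
  R_conv,in = 1/(hA) = 1/(8.17·5.06) = 0.02419 K/W
  R_plywood = L/(kA) = 0.0601/(0.115·5.06) = 0.1033 K/W
R_beech = ΣR − ΣR_known = 0.2072 − 0.1275 = 0.07970 K/W
L/(kA) = 0.07970 ⇒ k = 0.0685/(0.07970·5.06) = 0.170 W/m·K

k = 0.170 W/m·K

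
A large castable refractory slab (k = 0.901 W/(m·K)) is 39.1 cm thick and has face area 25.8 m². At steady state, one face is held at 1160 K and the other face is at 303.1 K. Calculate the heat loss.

Q = 50900 W

Q = kA·ΔT/L = 0.901 × 25.8 × |1160 K − 303.1 K| / 0.391 = 50900 W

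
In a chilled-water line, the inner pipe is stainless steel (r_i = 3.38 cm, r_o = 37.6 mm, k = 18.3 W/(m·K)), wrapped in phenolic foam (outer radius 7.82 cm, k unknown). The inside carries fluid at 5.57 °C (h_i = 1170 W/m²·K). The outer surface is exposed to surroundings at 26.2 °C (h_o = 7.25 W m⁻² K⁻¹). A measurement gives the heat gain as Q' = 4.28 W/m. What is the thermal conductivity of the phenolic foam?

k = 0.0257 W/m·K

ΣR = ΔT/Q' = |5.57 − 26.2|/4.28 = 4.820 m·K/W
Known resistances:
  R'_conv,in = 1/(2πr h) = 1/(2π·0.0338·1170) = 0.004025 m·K/W
  R'_stainless steel = ln(0.0376/0.0338)/(2πk) = 0.1065/(2π·18.3) = 9.266×10^-4 m·K/W
  R'_conv,out = 1/(2πr h) = 1/(2π·0.0782·7.25) = 0.2807 m·K/W
R_phenolic foam = ΣR − ΣR_known = 4.820 − 0.2857 = 4.534 m·K/W
ln(r₂/r₁)/(2πk) = 4.534 ⇒ k = 0.7323/(2π·4.534) = 0.0257 W/m·K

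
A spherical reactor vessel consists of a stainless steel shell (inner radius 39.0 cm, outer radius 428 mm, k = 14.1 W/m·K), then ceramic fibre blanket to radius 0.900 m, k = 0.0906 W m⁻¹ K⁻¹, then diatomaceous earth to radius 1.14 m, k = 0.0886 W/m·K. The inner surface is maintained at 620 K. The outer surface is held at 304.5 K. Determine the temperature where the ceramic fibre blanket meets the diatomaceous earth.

T = 356.0 K

Treat each layer as a resistance in series:
  R_stainless steel = (1/0.390 − 1/0.428)/(4πk) = 0.2277/(4π·14.1) = 0.001285 K/W
  R_ceramic fibre blanket = (1/0.428 − 1/0.900)/(4πk) = 1.225/(4π·0.0906) = 1.076 K/W
  R_diatomaceous earth = (1/0.900 − 1/1.14)/(4πk) = 0.2339/(4π·0.0886) = 0.2101 K/W
ΣR = 0.001285 + 1.076 + 0.2101 = 1.287 K/W
Q = ΔT/ΣR = (620 K − 304.5 K)/1.287 = 245.1 W
From the inner boundary to the ceramic fibre blanket/diatomaceous earth interface, ΣR_partial = 1.077 K/W.
T_interface = T_in − Q·ΣR_partial = 620 K − (245.1)(1.077) = 356.0 K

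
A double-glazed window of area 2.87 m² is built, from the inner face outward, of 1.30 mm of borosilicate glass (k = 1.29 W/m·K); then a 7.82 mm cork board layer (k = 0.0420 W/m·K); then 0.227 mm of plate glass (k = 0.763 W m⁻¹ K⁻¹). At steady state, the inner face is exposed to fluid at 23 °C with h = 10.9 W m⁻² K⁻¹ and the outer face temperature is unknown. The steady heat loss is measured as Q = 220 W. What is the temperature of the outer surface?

T_out = 1.59 °C

Series resistances:
  R_conv,in = 1/(hA) = 1/(10.9·2.87) = 0.03197 K/W
  R_borosilicate glass = L/(kA) = 0.00130/(1.29·2.87) = 3.511×10^-4 K/W
  R_cork board = L/(kA) = 0.00782/(0.0420·2.87) = 0.06487 K/W
  R_plate glass = L/(kA) = 2.27×10^-4/(0.763·2.87) = 1.037×10^-4 K/W
ΣR = 0.09730 K/W
ΔT = Q·ΣR = 220 × 0.09730 = 21.41 K
Heat flows outward, so T_out = T_in − ΔT = 23 − 21.41 = 1.59 °C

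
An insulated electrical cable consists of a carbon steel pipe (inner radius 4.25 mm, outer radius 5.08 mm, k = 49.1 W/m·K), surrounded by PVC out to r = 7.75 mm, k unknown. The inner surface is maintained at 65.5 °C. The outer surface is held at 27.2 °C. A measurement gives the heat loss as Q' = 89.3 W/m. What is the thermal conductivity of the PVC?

k = 0.157 W/m·K

ΣR = ΔT/Q' = |65.5 − 27.2|/89.3 = 0.4289 m·K/W
Known resistances:
  R'_carbon steel = ln(0.00508/0.00425)/(2πk) = 0.1784/(2π·49.1) = 5.782×10^-4 m·K/W
R_PVC = ΣR − ΣR_known = 0.4289 − 5.782×10^-4 = 0.4283 m·K/W
ln(r₂/r₁)/(2πk) = 0.4283 ⇒ k = 0.4224/(2π·0.4283) = 0.157 W/m·K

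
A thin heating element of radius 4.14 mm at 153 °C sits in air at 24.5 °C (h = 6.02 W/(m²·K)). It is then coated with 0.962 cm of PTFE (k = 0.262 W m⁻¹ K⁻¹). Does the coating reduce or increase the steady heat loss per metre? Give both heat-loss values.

Critical radius for a cylinder: r_cr = k/h = 0.0435 m = 4.35 cm.
Outer radius after coating: r₂ = 0.00414 + 0.00962 = 0.01376 m.
Since r₁ < r_cr and r₂ ≤ r_cr, the coating moves toward the maximum at r_cr — heat loss rises.
Bare: R = 1/(2πr₁h) = 6.386 m·K/W; Q = 128.5/6.386 = 20.1 W/m.
Coated: R = R_cond + R_conv = 2.651 m·K/W; Q = 128.5/2.651 = 48.5 W/m.

increases: 20.1 → 48.5 W/m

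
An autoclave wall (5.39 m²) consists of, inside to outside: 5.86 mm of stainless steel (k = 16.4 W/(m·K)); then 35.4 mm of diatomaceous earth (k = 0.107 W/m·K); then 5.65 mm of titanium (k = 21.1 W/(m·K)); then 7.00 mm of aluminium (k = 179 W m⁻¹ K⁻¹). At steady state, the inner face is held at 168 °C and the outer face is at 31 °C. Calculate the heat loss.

Treat each layer as a resistance in series:
  R_stainless steel = L/(kA) = 0.00586/(16.4·5.39) = 6.629×10^-5 K/W
  R_diatomaceous earth = L/(kA) = 0.0354/(0.107·5.39) = 0.06138 K/W
  R_titanium = L/(kA) = 0.00565/(21.1·5.39) = 4.968×10^-5 K/W
  R_aluminium = L/(kA) = 0.00700/(179·5.39) = 7.255×10^-6 K/W
ΣR = 6.629×10^-5 + 0.06138 + 4.968×10^-5 + 7.255×10^-6 = 0.06150 K/W
Q = ΔT/ΣR = (168 °C − 31 °C)/0.06150 = 2230 W

Q = 2.23 kW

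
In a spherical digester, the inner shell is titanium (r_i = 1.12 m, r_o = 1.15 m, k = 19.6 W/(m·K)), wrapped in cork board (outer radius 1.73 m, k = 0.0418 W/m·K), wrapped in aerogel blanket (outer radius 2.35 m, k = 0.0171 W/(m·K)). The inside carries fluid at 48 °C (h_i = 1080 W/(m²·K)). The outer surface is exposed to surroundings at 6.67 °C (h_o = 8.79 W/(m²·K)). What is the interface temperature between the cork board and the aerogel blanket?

T = 29.9 °C

Treat each layer as a resistance in series:
  R_conv,in = 1/(4πr²h) = 1/(4π·1.12²·1080) = 5.874×10^-5 K/W
  R_titanium = (1/1.12 − 1/1.15)/(4πk) = 0.02329/(4π·19.6) = 9.457×10^-5 K/W
  R_cork board = (1/1.15 − 1/1.73)/(4πk) = 0.2915/(4π·0.0418) = 0.5550 K/W
  R_aerogel blanket = (1/1.73 − 1/2.35)/(4πk) = 0.1525/(4π·0.0171) = 0.7097 K/W
  R_conv,out = 1/(4πr²h) = 1/(4π·2.35²·8.79) = 0.001639 K/W
ΣR = 5.874×10^-5 + 9.457×10^-5 + 0.5550 + 0.7097 + 0.001639 = 1.266 K/W
Q = ΔT/ΣR = (48 °C − 6.67 °C)/1.266 = 32.65 W
From the inner boundary to the cork board/aerogel blanket interface, ΣR_partial = 0.5552 K/W.
T_interface = T_in − Q·ΣR_partial = 48 °C − (32.65)(0.5552) = 29.9 °C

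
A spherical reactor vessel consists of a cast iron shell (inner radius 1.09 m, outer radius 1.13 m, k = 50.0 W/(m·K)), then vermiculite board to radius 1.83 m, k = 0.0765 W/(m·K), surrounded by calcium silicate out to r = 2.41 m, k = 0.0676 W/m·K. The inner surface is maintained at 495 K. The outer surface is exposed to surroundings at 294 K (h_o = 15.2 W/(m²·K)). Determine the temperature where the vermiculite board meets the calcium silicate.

T = 355.6 K

Treat each layer as a resistance in series:
  R_cast iron = (1/1.09 − 1/1.13)/(4πk) = 0.03248/(4π·50.0) = 5.169×10^-5 K/W
  R_vermiculite board = (1/1.13 − 1/1.83)/(4πk) = 0.3385/(4π·0.0765) = 0.3521 K/W
  R_calcium silicate = (1/1.83 − 1/2.41)/(4πk) = 0.1315/(4π·0.0676) = 0.1548 K/W
  R_conv,out = 1/(4πr²h) = 1/(4π·2.41²·15.2) = 9.014×10^-4 K/W
ΣR = 5.169×10^-5 + 0.3521 + 0.1548 + 9.014×10^-4 = 0.5079 K/W
Q = ΔT/ΣR = (495 K − 294 K)/0.5079 = 395.7 W
From the inner boundary to the vermiculite board/calcium silicate interface, ΣR_partial = 0.3522 K/W.
T_interface = T_in − Q·ΣR_partial = 495 K − (395.7)(0.3522) = 355.6 K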